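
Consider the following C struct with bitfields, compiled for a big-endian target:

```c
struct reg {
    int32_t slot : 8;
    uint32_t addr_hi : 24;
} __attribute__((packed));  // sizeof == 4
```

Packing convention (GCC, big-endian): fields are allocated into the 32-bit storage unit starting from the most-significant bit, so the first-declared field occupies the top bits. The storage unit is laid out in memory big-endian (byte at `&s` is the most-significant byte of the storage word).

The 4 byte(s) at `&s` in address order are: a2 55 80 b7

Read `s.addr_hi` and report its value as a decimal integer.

5603511

[0]=0xa2 [1]=0x55 [2]=0x80 [3]=0xb7 (big-endian) → word 0xa25580b7
slot [24+:8] = (word>>24) & 0xff = 162
addr_hi [0+:24] = (word>>0) & 0xffffff = 5603511  ←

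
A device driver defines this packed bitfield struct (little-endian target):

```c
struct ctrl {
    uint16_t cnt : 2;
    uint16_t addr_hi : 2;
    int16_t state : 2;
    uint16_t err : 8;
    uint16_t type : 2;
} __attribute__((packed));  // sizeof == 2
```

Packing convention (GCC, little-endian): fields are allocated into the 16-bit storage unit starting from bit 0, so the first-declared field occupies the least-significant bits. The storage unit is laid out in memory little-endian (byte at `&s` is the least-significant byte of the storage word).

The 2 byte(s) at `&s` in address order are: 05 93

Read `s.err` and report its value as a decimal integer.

76

[0]=0x05 [1]=0x93 (little-endian) → word 0x9305
cnt [0+:2] = (word>>0) & 0x3 = 1
addr_hi [2+:2] = (word>>2) & 0x3 = 1
state [4+:2] = (word>>4) & 0x3 = 0
err [6+:8] = (word>>6) & 0xff = 76  ←
type [14+:2] = (word>>14) & 0x3 = 2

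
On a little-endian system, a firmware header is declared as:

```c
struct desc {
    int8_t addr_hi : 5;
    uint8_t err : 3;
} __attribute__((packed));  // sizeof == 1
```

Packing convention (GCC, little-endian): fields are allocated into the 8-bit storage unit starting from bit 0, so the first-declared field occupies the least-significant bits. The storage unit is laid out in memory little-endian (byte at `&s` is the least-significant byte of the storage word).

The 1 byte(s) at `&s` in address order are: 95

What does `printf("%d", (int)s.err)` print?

[0]=0x95 (little-endian) → word 0x95
addr_hi [0+:5] = (word>>0) & 0x1f = 21
err [5+:3] = (word>>5) & 0x7 = 4  ←

4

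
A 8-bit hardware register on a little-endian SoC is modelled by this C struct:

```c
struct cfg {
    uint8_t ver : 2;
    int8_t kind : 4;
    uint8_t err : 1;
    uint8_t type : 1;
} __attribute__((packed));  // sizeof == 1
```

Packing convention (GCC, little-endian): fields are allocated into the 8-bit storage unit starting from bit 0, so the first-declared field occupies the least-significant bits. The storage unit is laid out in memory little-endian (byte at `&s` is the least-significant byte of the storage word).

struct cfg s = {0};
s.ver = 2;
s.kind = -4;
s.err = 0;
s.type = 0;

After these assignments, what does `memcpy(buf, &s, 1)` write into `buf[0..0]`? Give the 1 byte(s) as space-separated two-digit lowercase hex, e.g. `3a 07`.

32

ver (2b) val=2 bits=0x2 at bit 0: 0x02
kind (4b) val=-4 bits=0xc at bit 2: 0x32
err (1b) val=0 bits=0x0 at bit 6: 0x32
type (1b) val=0 bits=0x0 at bit 7: 0x32
word = 0x32 → little-endian bytes:
  [0]=0x32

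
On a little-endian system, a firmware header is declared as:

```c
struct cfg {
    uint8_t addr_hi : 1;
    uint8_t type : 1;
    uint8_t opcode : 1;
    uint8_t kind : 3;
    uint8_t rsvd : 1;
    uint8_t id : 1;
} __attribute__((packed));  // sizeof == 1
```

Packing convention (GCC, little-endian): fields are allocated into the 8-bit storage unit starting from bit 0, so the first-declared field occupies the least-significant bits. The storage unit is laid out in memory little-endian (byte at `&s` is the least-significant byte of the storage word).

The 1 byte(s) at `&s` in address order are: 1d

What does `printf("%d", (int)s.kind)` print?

[0]=0x1d (little-endian) → word 0x1d
addr_hi [0+:1] = (word>>0) & 0x1 = 1
type [1+:1] = (word>>1) & 0x1 = 0
opcode [2+:1] = (word>>2) & 0x1 = 1
kind [3+:3] = (word>>3) & 0x7 = 3  ←
rsvd [6+:1] = (word>>6) & 0x1 = 0
id [7+:1] = (word>>7) & 0x1 = 0

3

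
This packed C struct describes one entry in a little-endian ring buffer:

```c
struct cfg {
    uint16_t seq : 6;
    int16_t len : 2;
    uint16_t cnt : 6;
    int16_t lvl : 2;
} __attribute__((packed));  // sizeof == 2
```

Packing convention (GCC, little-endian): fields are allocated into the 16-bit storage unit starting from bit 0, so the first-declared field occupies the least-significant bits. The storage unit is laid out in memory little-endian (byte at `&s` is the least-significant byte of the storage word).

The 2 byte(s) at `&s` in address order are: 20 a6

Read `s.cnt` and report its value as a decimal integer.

[0]=0x20 [1]=0xa6 (little-endian) → word 0xa620
seq [0+:6] = (word>>0) & 0x3f = 32
len [6+:2] = (word>>6) & 0x3 = 0
cnt [8+:6] = (word>>8) & 0x3f = 38  ←
lvl [14+:2] = (word>>14) & 0x3 = 2

38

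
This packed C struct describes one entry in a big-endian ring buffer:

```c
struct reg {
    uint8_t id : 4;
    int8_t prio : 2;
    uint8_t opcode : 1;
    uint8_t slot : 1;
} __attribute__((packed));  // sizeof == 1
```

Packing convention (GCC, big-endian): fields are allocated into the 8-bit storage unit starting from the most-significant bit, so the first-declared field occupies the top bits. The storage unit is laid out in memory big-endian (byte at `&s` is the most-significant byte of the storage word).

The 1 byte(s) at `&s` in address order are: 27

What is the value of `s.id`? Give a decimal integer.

2

[0]=0x27 (big-endian) → word 0x27
id:4 @ bit 4 → (0x27>>4)&0xf = 0x2  ←
prio:2 @ bit 2 → (0x27>>2)&0x3 = 0x1
opcode:1 @ bit 1 → (0x27>>1)&0x1 = 0x1
slot:1 @ bit 0 → (0x27>>0)&0x1 = 0x1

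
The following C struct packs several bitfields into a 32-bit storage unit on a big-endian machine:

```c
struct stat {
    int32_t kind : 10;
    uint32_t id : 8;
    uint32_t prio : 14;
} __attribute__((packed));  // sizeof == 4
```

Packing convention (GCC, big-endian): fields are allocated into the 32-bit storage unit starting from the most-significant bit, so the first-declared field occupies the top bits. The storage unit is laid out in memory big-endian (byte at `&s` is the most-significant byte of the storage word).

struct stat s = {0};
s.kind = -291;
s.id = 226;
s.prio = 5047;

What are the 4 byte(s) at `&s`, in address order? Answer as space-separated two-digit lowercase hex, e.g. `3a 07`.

[22+:10] kind=-291 & 0x3ff = 0x2dd; word=0xb7400000
[14+:8] id=226 & 0xff = 0xe2; word=0xb7788000
[0+:14] prio=5047 & 0x3fff = 0x13b7; word=0xb77893b7
word = 0xb77893b7 → big-endian bytes:
  [0]=0xb7  [1]=0x78  [2]=0x93  [3]=0xb7

b7 78 93 b7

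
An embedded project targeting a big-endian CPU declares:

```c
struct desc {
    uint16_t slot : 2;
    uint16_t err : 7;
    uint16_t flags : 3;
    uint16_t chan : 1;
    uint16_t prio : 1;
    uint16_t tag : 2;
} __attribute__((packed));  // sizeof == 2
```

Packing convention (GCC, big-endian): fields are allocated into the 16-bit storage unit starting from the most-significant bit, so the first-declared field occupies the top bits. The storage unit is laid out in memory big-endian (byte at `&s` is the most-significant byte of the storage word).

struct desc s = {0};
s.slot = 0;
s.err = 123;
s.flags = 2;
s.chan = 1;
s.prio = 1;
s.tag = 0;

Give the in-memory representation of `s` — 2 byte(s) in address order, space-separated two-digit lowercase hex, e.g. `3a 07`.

slot:2 = 0 → 0x0 << 14 → word 0x0000
err:7 = 123 → 0x7b << 7 → word 0x3d80
flags:3 = 2 → 0x2 << 4 → word 0x3da0
chan:1 = 1 → 0x1 << 3 → word 0x3da8
prio:1 = 1 → 0x1 << 2 → word 0x3dac
tag:2 = 0 → 0x0 << 0 → word 0x3dac
word = 0x3dac → big-endian bytes:
  [0]=0x3d  [1]=0xac

3d ac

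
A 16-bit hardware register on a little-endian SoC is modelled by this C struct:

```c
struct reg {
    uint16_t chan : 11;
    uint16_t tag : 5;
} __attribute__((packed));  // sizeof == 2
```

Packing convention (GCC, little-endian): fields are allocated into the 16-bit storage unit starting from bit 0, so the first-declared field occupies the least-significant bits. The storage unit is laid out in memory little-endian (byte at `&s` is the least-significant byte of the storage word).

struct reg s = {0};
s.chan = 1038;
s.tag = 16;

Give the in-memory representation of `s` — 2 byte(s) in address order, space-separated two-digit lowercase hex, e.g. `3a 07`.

[0+:11] chan=1038 & 0x7ff = 0x40e; word=0x040e
[11+:5] tag=16 & 0x1f = 0x10; word=0x840e
word = 0x840e → little-endian bytes:
  [0]=0x0e  [1]=0x84

0e 84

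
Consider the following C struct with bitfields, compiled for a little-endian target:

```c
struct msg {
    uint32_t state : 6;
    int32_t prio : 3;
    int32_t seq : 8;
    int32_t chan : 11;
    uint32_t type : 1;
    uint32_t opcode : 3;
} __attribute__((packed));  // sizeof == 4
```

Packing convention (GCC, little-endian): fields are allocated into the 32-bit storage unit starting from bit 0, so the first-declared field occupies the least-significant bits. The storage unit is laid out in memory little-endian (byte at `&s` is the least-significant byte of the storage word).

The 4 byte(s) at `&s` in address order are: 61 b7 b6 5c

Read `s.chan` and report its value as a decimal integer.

[0]=0x61 [1]=0xb7 [2]=0xb6 [3]=0x5c (little-endian) → word 0x5cb6b761
state:6 @ bit 0 → (0x5cb6b761>>0)&0x3f = 0x21
prio:3 @ bit 6 → (0x5cb6b761>>6)&0x7 = 0x5
seq:8 @ bit 9 → (0x5cb6b761>>9)&0xff = 0x5b
chan:11 @ bit 17 → (0x5cb6b761>>17)&0x7ff = 0x65b  ←
type:1 @ bit 28 → (0x5cb6b761>>28)&0x1 = 0x1
opcode:3 @ bit 29 → (0x5cb6b761>>29)&0x7 = 0x2
chan signed 11b, MSB=1: 1627 - 2048 = -421

-421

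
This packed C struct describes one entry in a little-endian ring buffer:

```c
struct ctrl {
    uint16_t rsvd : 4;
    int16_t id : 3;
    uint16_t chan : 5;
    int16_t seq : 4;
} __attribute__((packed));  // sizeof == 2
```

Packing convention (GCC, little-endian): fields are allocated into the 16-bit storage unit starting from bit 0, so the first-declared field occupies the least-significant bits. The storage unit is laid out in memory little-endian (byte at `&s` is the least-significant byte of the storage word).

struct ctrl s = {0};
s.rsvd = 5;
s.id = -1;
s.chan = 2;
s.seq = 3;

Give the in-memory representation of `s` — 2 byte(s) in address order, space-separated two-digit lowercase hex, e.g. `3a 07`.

rsvd (4b) val=5 bits=0x5 at bit 0: 0x0005
id (3b) val=-1 bits=0x7 at bit 4: 0x0075
chan (5b) val=2 bits=0x2 at bit 7: 0x0175
seq (4b) val=3 bits=0x3 at bit 12: 0x3175
word = 0x3175 → little-endian bytes:
  [0]=0x75  [1]=0x31

75 31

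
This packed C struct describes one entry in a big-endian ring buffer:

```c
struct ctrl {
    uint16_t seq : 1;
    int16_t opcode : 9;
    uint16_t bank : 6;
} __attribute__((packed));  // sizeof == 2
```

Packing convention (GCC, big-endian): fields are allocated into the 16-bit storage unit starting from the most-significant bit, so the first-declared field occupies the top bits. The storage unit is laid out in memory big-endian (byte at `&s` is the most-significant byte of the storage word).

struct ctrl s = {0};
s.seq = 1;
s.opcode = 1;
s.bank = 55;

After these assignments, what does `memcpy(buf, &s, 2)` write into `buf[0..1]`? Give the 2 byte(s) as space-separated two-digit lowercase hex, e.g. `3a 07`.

80 77

seq (1b) val=1 bits=0x1 at bit 15: 0x8000
opcode (9b) val=1 bits=0x1 at bit 6: 0x8040
bank (6b) val=55 bits=0x37 at bit 0: 0x8077
word = 0x8077 → big-endian bytes:
  [0]=0x80  [1]=0x77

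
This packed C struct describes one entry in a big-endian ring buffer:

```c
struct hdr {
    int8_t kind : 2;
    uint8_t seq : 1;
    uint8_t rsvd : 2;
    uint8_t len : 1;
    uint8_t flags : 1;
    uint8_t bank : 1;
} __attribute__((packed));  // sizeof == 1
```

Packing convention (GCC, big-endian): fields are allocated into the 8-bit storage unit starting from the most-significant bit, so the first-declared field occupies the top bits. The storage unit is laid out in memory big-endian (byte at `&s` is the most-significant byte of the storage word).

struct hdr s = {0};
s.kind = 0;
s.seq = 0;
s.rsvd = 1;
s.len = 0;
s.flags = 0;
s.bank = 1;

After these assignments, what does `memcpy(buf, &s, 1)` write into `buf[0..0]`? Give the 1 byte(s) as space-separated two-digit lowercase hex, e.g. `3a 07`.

09

kind (2b) val=0 bits=0x0 at bit 6: 0x00
seq (1b) val=0 bits=0x0 at bit 5: 0x00
rsvd (2b) val=1 bits=0x1 at bit 3: 0x08
len (1b) val=0 bits=0x0 at bit 2: 0x08
flags (1b) val=0 bits=0x0 at bit 1: 0x08
bank (1b) val=1 bits=0x1 at bit 0: 0x09
word = 0x09 → big-endian bytes:
  [0]=0x09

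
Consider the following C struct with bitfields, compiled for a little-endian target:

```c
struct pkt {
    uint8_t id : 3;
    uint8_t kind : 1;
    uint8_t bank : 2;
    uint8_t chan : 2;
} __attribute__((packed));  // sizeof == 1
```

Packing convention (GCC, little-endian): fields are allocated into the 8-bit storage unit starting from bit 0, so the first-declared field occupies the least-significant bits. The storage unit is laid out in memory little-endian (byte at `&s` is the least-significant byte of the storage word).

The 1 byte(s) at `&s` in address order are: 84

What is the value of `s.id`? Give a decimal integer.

[0]=0x84 (little-endian) → word 0x84
id:3 @ bit 0 → (0x84>>0)&0x7 = 0x4  ←
kind:1 @ bit 3 → (0x84>>3)&0x1 = 0x0
bank:2 @ bit 4 → (0x84>>4)&0x3 = 0x0
chan:2 @ bit 6 → (0x84>>6)&0x3 = 0x2

4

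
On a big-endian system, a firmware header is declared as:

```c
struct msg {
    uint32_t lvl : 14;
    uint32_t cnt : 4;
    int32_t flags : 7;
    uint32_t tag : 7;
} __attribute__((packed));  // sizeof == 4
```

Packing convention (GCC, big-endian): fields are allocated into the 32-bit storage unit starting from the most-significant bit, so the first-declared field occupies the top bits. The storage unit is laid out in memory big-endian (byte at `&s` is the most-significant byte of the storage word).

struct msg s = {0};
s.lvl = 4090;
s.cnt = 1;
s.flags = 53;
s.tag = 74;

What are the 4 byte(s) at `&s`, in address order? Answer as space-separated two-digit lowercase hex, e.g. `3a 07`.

3f e8 5a ca

[18+:14] lvl=4090 & 0x3fff = 0xffa; word=0x3fe80000
[14+:4] cnt=1 & 0xf = 0x1; word=0x3fe84000
[7+:7] flags=53 & 0x7f = 0x35; word=0x3fe85a80
[0+:7] tag=74 & 0x7f = 0x4a; word=0x3fe85aca
word = 0x3fe85aca → big-endian bytes:
  [0]=0x3f  [1]=0xe8  [2]=0x5a  [3]=0xca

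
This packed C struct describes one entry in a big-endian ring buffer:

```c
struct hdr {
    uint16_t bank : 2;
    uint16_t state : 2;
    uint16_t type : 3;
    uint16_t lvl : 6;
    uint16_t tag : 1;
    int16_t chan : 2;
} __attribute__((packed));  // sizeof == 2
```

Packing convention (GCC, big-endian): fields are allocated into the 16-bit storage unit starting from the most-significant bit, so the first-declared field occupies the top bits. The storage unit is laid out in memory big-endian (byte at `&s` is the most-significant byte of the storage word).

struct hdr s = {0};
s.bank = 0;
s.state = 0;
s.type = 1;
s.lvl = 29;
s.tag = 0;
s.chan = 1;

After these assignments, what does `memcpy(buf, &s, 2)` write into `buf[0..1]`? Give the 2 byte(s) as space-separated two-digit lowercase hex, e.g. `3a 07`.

[14+:2] bank=0 & 0x3 = 0x0; word=0x0000
[12+:2] state=0 & 0x3 = 0x0; word=0x0000
[9+:3] type=1 & 0x7 = 0x1; word=0x0200
[3+:6] lvl=29 & 0x3f = 0x1d; word=0x02e8
[2+:1] tag=0 & 0x1 = 0x0; word=0x02e8
[0+:2] chan=1 & 0x3 = 0x1; word=0x02e9
word = 0x02e9 → big-endian bytes:
  [0]=0x02  [1]=0xe9

02 e9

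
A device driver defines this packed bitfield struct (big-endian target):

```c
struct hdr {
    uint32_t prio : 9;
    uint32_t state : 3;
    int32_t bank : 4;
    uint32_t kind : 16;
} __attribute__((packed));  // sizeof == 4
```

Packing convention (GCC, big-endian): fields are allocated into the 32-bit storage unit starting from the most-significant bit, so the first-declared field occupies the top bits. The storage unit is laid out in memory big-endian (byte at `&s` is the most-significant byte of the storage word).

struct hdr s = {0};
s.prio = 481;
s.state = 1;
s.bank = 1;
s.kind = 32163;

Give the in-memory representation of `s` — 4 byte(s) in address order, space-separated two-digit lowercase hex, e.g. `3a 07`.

f0 91 7d a3

[23+:9] prio=481 & 0x1ff = 0x1e1; word=0xf0800000
[20+:3] state=1 & 0x7 = 0x1; word=0xf0900000
[16+:4] bank=1 & 0xf = 0x1; word=0xf0910000
[0+:16] kind=32163 & 0xffff = 0x7da3; word=0xf0917da3
word = 0xf0917da3 → big-endian bytes:
  [0]=0xf0  [1]=0x91  [2]=0x7d  [3]=0xa3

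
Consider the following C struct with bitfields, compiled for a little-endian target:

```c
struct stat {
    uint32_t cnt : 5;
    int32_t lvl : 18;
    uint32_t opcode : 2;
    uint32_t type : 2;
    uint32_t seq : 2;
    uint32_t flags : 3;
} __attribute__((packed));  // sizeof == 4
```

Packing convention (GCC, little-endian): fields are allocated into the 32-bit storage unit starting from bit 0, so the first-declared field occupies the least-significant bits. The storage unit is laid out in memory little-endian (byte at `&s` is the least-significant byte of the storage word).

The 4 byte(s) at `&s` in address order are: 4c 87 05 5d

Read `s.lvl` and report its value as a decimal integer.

[0]=0x4c [1]=0x87 [2]=0x05 [3]=0x5d (little-endian) → word 0x5d05874c
cnt:5 @ bit 0 → (0x5d05874c>>0)&0x1f = 0xc
lvl:18 @ bit 5 → (0x5d05874c>>5)&0x3ffff = 0x2c3a  ←
opcode:2 @ bit 23 → (0x5d05874c>>23)&0x3 = 0x2
type:2 @ bit 25 → (0x5d05874c>>25)&0x3 = 0x2
seq:2 @ bit 27 → (0x5d05874c>>27)&0x3 = 0x3
flags:3 @ bit 29 → (0x5d05874c>>29)&0x7 = 0x2
lvl signed 18b, MSB=0: value = 11322

11322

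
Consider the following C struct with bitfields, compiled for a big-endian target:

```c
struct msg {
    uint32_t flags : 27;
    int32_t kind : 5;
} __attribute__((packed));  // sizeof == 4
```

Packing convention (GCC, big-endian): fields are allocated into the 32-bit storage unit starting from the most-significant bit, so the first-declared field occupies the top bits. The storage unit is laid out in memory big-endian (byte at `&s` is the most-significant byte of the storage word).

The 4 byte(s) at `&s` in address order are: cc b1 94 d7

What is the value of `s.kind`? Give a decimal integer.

[0]=0xcc [1]=0xb1 [2]=0x94 [3]=0xd7 (big-endian) → word 0xccb194d7
flags [5+:27] = (word>>5) & 0x7ffffff = 107318438
kind [0+:5] = (word>>0) & 0x1f = 23  ←
kind signed 5b, MSB=1: 23 - 32 = -9

-9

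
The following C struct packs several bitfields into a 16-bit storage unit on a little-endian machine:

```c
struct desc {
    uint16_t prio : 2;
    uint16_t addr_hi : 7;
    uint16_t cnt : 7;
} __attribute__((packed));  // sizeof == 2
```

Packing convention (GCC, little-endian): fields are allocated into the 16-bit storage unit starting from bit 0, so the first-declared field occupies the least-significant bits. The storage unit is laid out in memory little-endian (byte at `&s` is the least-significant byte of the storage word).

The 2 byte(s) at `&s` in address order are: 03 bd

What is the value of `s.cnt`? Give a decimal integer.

94

[0]=0x03 [1]=0xbd (little-endian) → word 0xbd03
prio [0+:2] = (word>>0) & 0x3 = 3
addr_hi [2+:7] = (word>>2) & 0x7f = 64
cnt [9+:7] = (word>>9) & 0x7f = 94  ←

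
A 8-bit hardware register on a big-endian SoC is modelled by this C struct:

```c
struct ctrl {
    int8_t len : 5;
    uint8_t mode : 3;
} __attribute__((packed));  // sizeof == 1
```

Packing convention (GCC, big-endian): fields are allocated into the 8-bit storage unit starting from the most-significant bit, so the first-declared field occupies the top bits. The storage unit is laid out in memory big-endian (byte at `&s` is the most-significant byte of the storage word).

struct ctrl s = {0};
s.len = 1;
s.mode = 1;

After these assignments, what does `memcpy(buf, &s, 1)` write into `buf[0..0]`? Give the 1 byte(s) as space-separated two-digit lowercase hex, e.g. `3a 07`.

09

len (5b) val=1 bits=0x1 at bit 3: 0x08
mode (3b) val=1 bits=0x1 at bit 0: 0x09
word = 0x09 → big-endian bytes:
  [0]=0x09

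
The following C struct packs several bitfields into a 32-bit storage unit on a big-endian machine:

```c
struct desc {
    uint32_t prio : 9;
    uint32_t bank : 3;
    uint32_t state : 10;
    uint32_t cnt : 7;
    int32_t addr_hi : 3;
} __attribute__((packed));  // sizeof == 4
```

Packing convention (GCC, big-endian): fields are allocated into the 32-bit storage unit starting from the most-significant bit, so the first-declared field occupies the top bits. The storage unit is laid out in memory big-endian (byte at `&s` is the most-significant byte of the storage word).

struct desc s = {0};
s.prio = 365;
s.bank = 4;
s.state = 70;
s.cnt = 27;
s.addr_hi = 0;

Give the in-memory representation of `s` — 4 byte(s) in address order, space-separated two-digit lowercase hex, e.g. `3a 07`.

b6 c1 18 d8

prio (9b) val=365 bits=0x16d at bit 23: 0xb6800000
bank (3b) val=4 bits=0x4 at bit 20: 0xb6c00000
state (10b) val=70 bits=0x46 at bit 10: 0xb6c11800
cnt (7b) val=27 bits=0x1b at bit 3: 0xb6c118d8
addr_hi (3b) val=0 bits=0x0 at bit 0: 0xb6c118d8
word = 0xb6c118d8 → big-endian bytes:
  [0]=0xb6  [1]=0xc1  [2]=0x18  [3]=0xd8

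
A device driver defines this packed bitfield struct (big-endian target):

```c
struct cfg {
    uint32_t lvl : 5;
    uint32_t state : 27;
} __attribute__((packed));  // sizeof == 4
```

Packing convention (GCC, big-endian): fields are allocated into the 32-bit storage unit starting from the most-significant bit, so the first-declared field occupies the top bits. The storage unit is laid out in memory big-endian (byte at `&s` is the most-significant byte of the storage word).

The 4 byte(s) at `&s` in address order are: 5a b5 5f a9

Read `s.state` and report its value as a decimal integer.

[0]=0x5a [1]=0xb5 [2]=0x5f [3]=0xa9 (big-endian) → word 0x5ab55fa9
lvl:5 @ bit 27 → (0x5ab55fa9>>27)&0x1f = 0xb
state:27 @ bit 0 → (0x5ab55fa9>>0)&0x7ffffff = 0x2b55fa9  ←

45440937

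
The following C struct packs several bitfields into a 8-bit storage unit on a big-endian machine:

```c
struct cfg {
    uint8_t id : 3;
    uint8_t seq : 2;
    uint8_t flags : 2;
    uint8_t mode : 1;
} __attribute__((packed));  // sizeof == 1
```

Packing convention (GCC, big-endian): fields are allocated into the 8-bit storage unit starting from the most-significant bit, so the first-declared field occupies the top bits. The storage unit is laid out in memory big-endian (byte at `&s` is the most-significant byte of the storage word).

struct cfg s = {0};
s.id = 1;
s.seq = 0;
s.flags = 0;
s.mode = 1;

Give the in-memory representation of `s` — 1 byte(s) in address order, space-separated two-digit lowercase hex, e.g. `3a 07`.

[5+:3] id=1 & 0x7 = 0x1; word=0x20
[3+:2] seq=0 & 0x3 = 0x0; word=0x20
[1+:2] flags=0 & 0x3 = 0x0; word=0x20
[0+:1] mode=1 & 0x1 = 0x1; word=0x21
word = 0x21 → big-endian bytes:
  [0]=0x21

21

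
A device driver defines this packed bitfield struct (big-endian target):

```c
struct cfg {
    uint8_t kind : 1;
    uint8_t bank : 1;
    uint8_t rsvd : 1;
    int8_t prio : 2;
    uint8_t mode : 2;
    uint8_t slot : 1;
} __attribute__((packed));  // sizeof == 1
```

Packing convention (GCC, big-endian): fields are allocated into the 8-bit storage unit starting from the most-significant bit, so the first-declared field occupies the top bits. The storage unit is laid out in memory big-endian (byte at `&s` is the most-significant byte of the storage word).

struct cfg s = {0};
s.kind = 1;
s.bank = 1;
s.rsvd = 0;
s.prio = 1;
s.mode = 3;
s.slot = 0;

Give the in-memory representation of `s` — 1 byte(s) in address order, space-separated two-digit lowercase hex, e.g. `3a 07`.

kind:1 = 1 → 0x1 << 7 → word 0x80
bank:1 = 1 → 0x1 << 6 → word 0xc0
rsvd:1 = 0 → 0x0 << 5 → word 0xc0
prio:2 = 1 → 0x1 << 3 → word 0xc8
mode:2 = 3 → 0x3 << 1 → word 0xce
slot:1 = 0 → 0x0 << 0 → word 0xce
word = 0xce → big-endian bytes:
  [0]=0xce

ce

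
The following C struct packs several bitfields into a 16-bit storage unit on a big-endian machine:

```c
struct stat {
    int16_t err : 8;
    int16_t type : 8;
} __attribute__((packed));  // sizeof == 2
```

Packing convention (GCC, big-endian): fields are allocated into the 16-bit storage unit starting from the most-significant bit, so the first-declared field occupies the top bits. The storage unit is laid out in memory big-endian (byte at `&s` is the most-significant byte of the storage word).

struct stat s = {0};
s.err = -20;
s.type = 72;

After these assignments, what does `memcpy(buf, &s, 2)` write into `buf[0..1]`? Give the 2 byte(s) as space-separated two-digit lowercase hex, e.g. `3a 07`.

ec 48

err (8b) val=-20 bits=0xec at bit 8: 0xec00
type (8b) val=72 bits=0x48 at bit 0: 0xec48
word = 0xec48 → big-endian bytes:
  [0]=0xec  [1]=0x48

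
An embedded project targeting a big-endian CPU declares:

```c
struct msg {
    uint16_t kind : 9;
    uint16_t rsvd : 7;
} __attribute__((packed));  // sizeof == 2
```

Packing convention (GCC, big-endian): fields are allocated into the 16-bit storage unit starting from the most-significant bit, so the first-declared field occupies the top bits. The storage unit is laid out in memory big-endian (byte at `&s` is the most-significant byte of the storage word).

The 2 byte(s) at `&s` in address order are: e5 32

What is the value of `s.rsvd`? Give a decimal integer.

50

[0]=0xe5 [1]=0x32 (big-endian) → word 0xe532
kind:9 @ bit 7 → (0xe532>>7)&0x1ff = 0x1ca
rsvd:7 @ bit 0 → (0xe532>>0)&0x7f = 0x32  ←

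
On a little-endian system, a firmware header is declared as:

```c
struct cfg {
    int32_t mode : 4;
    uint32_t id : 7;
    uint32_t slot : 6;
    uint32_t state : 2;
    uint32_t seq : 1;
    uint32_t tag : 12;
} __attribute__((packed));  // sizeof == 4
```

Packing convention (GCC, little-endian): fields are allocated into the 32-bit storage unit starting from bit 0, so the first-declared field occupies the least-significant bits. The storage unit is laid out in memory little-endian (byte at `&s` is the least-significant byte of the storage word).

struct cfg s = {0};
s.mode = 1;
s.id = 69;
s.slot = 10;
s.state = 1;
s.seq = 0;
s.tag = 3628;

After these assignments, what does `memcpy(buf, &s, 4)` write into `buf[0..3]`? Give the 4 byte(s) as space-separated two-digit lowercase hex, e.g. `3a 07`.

mode:4 = 1 → 0x1 << 0 → word 0x00000001
id:7 = 69 → 0x45 << 4 → word 0x00000451
slot:6 = 10 → 0xa << 11 → word 0x00005451
state:2 = 1 → 0x1 << 17 → word 0x00025451
seq:1 = 0 → 0x0 << 19 → word 0x00025451
tag:12 = 3628 → 0xe2c << 20 → word 0xe2c25451
word = 0xe2c25451 → little-endian bytes:
  [0]=0x51  [1]=0x54  [2]=0xc2  [3]=0xe2

51 54 c2 e2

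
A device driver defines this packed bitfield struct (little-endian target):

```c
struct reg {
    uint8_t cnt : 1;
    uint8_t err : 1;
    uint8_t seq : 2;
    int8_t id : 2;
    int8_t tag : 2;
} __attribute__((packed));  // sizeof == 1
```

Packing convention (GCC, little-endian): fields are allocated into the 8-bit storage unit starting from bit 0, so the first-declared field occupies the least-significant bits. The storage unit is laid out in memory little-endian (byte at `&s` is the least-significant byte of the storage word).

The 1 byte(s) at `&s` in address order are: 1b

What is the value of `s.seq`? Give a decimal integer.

2

[0]=0x1b (little-endian) → word 0x1b
cnt:1 @ bit 0 → (0x1b>>0)&0x1 = 0x1
err:1 @ bit 1 → (0x1b>>1)&0x1 = 0x1
seq:2 @ bit 2 → (0x1b>>2)&0x3 = 0x2  ←
id:2 @ bit 4 → (0x1b>>4)&0x3 = 0x1
tag:2 @ bit 6 → (0x1b>>6)&0x3 = 0x0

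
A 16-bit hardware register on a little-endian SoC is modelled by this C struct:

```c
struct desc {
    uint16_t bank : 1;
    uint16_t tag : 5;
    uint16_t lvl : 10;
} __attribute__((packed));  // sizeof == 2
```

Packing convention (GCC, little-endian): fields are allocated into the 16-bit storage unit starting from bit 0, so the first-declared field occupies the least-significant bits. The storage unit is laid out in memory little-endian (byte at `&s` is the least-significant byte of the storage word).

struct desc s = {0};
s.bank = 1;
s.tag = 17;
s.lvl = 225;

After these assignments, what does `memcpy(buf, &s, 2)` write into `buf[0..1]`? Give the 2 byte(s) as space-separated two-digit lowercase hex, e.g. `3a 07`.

63 38

bank:1 = 1 → 0x1 << 0 → word 0x0001
tag:5 = 17 → 0x11 << 1 → word 0x0023
lvl:10 = 225 → 0xe1 << 6 → word 0x3863
word = 0x3863 → little-endian bytes:
  [0]=0x63  [1]=0x38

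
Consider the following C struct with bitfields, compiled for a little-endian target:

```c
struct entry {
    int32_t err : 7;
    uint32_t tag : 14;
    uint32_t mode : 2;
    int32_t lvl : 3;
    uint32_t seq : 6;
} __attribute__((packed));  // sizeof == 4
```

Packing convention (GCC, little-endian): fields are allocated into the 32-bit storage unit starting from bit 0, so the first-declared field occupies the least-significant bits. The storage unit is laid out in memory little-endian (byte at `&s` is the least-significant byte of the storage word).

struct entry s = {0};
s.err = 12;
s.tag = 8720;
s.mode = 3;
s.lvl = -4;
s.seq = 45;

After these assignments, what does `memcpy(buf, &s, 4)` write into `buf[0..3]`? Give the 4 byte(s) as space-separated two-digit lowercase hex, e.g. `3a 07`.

err:7 = 12 → 0xc << 0 → word 0x0000000c
tag:14 = 8720 → 0x2210 << 7 → word 0x0011080c
mode:2 = 3 → 0x3 << 21 → word 0x0071080c
lvl:3 = -4 → 0x4 << 23 → word 0x0271080c
seq:6 = 45 → 0x2d << 26 → word 0xb671080c
word = 0xb671080c → little-endian bytes:
  [0]=0x0c  [1]=0x08  [2]=0x71  [3]=0xb6

0c 08 71 b6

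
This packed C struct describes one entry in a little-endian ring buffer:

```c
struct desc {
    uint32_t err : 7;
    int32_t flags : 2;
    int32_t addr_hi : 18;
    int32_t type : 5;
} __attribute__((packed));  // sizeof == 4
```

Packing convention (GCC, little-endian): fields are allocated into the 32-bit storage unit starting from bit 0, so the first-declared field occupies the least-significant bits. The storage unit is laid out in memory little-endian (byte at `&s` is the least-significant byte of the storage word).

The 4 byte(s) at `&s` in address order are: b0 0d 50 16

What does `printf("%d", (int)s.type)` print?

[0]=0xb0 [1]=0x0d [2]=0x50 [3]=0x16 (little-endian) → word 0x16500db0
err [0+:7] = (word>>0) & 0x7f = 48
flags [7+:2] = (word>>7) & 0x3 = 3
addr_hi [9+:18] = (word>>9) & 0x3ffff = 206854
type [27+:5] = (word>>27) & 0x1f = 2  ←
type signed 5b, MSB=0: value = 2

2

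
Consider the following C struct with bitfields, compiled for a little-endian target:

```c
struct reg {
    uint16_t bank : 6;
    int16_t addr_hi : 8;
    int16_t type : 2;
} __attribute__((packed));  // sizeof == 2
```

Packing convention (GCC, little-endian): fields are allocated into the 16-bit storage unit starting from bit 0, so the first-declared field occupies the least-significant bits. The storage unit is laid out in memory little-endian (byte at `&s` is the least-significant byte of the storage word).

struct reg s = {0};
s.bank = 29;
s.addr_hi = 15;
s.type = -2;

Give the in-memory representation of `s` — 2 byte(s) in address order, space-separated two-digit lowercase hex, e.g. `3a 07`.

dd 83

bank (6b) val=29 bits=0x1d at bit 0: 0x001d
addr_hi (8b) val=15 bits=0xf at bit 6: 0x03dd
type (2b) val=-2 bits=0x2 at bit 14: 0x83dd
word = 0x83dd → little-endian bytes:
  [0]=0xdd  [1]=0x83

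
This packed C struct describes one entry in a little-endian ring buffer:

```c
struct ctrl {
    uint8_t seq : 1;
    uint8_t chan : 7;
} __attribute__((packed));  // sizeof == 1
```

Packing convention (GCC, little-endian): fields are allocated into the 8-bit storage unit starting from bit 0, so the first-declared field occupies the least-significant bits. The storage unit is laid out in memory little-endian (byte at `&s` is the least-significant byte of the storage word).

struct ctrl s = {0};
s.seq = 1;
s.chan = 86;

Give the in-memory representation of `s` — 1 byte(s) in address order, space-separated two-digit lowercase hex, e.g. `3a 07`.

seq:1 = 1 → 0x1 << 0 → word 0x01
chan:7 = 86 → 0x56 << 1 → word 0xad
word = 0xad → little-endian bytes:
  [0]=0xad

ad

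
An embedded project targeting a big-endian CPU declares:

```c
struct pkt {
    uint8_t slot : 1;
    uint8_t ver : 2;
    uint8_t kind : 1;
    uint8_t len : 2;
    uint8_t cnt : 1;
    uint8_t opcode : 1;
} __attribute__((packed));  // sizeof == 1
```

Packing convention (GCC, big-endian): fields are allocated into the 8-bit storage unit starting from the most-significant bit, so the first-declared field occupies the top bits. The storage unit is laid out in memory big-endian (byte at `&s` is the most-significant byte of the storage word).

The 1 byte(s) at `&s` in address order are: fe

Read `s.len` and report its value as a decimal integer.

[0]=0xfe (big-endian) → word 0xfe
slot [7+:1] = (word>>7) & 0x1 = 1
ver [5+:2] = (word>>5) & 0x3 = 3
kind [4+:1] = (word>>4) & 0x1 = 1
len [2+:2] = (word>>2) & 0x3 = 3  ←
cnt [1+:1] = (word>>1) & 0x1 = 1
opcode [0+:1] = (word>>0) & 0x1 = 0

3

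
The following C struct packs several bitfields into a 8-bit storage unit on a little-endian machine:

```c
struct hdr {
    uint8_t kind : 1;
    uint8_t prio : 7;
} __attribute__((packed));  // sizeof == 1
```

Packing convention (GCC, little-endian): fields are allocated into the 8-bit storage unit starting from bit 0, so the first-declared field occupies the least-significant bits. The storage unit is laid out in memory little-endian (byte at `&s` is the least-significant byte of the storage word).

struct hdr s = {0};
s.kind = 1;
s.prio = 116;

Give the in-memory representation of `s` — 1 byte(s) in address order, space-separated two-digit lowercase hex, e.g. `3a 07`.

kind:1 = 1 → 0x1 << 0 → word 0x01
prio:7 = 116 → 0x74 << 1 → word 0xe9
word = 0xe9 → little-endian bytes:
  [0]=0xe9

e9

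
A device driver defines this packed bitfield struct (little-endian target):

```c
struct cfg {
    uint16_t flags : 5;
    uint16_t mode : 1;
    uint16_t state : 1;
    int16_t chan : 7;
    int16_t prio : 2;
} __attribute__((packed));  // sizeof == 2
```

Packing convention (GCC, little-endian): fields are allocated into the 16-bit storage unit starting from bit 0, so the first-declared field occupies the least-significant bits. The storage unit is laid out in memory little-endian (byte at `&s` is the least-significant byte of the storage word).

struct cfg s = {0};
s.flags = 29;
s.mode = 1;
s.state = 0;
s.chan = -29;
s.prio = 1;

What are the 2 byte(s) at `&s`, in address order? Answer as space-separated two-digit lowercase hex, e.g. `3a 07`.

flags:5 = 29 → 0x1d << 0 → word 0x001d
mode:1 = 1 → 0x1 << 5 → word 0x003d
state:1 = 0 → 0x0 << 6 → word 0x003d
chan:7 = -29 → 0x63 << 7 → word 0x31bd
prio:2 = 1 → 0x1 << 14 → word 0x71bd
word = 0x71bd → little-endian bytes:
  [0]=0xbd  [1]=0x71

bd 71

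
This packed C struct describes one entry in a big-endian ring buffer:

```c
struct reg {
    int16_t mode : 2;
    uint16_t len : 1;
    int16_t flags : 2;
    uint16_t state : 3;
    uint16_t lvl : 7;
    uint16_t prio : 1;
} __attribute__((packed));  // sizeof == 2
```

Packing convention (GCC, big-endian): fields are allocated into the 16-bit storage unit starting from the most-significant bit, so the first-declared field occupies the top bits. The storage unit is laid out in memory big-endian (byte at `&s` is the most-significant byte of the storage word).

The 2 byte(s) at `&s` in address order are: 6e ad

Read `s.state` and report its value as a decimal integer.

[0]=0x6e [1]=0xad (big-endian) → word 0x6ead
mode [14+:2] = (word>>14) & 0x3 = 1
len [13+:1] = (word>>13) & 0x1 = 1
flags [11+:2] = (word>>11) & 0x3 = 1
state [8+:3] = (word>>8) & 0x7 = 6  ←
lvl [1+:7] = (word>>1) & 0x7f = 86
prio [0+:1] = (word>>0) & 0x1 = 1

6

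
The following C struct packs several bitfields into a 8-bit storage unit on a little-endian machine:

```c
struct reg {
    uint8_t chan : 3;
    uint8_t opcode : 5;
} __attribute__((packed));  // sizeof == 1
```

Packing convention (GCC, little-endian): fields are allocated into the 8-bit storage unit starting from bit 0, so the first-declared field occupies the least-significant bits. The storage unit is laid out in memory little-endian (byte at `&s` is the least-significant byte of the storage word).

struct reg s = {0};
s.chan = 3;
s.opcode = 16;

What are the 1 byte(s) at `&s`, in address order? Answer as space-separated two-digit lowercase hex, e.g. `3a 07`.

chan (3b) val=3 bits=0x3 at bit 0: 0x03
opcode (5b) val=16 bits=0x10 at bit 3: 0x83
word = 0x83 → little-endian bytes:
  [0]=0x83

83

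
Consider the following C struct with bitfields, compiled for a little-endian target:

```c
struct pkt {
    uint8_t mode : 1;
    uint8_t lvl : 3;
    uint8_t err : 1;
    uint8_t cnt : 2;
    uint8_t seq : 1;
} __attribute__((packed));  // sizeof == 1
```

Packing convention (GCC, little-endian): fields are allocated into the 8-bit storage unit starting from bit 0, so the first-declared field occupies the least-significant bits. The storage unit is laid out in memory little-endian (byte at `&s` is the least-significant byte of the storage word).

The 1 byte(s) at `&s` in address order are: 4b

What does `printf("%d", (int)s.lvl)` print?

5

[0]=0x4b (little-endian) → word 0x4b
mode [0+:1] = (word>>0) & 0x1 = 1
lvl [1+:3] = (word>>1) & 0x7 = 5  ←
err [4+:1] = (word>>4) & 0x1 = 0
cnt [5+:2] = (word>>5) & 0x3 = 2
seq [7+:1] = (word>>7) & 0x1 = 0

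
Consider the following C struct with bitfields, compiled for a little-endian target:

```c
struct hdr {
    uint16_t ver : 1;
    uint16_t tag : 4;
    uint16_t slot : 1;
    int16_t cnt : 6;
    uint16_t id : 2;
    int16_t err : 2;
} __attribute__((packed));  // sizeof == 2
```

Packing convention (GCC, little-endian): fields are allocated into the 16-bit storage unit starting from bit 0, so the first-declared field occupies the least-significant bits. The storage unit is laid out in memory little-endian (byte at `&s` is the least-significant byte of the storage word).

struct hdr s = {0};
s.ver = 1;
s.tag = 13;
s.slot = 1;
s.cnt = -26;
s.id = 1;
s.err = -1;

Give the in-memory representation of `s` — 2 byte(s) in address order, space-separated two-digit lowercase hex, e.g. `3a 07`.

[0+:1] ver=1 & 0x1 = 0x1; word=0x0001
[1+:4] tag=13 & 0xf = 0xd; word=0x001b
[5+:1] slot=1 & 0x1 = 0x1; word=0x003b
[6+:6] cnt=-26 & 0x3f = 0x26; word=0x09bb
[12+:2] id=1 & 0x3 = 0x1; word=0x19bb
[14+:2] err=-1 & 0x3 = 0x3; word=0xd9bb
word = 0xd9bb → little-endian bytes:
  [0]=0xbb  [1]=0xd9

bb d9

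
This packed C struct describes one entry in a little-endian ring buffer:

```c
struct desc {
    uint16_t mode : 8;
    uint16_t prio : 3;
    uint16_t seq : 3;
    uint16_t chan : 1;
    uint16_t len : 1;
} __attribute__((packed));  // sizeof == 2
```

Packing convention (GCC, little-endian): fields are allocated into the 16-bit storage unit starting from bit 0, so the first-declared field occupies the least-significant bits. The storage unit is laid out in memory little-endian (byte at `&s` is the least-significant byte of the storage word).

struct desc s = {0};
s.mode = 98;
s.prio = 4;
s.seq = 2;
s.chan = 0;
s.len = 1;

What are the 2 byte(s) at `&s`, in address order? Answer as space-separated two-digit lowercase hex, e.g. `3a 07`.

[0+:8] mode=98 & 0xff = 0x62; word=0x0062
[8+:3] prio=4 & 0x7 = 0x4; word=0x0462
[11+:3] seq=2 & 0x7 = 0x2; word=0x1462
[14+:1] chan=0 & 0x1 = 0x0; word=0x1462
[15+:1] len=1 & 0x1 = 0x1; word=0x9462
word = 0x9462 → little-endian bytes:
  [0]=0x62  [1]=0x94

62 94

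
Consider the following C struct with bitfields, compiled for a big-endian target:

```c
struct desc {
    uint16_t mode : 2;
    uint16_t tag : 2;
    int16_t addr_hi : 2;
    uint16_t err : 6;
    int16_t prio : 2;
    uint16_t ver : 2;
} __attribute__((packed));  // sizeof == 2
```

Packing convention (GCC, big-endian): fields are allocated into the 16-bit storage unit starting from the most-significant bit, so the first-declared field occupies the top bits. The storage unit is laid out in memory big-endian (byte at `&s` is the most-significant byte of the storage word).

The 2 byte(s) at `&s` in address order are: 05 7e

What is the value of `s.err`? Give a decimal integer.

[0]=0x05 [1]=0x7e (big-endian) → word 0x057e
mode:2 @ bit 14 → (0x057e>>14)&0x3 = 0x0
tag:2 @ bit 12 → (0x057e>>12)&0x3 = 0x0
addr_hi:2 @ bit 10 → (0x057e>>10)&0x3 = 0x1
err:6 @ bit 4 → (0x057e>>4)&0x3f = 0x17  ←
prio:2 @ bit 2 → (0x057e>>2)&0x3 = 0x3
ver:2 @ bit 0 → (0x057e>>0)&0x3 = 0x2

23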